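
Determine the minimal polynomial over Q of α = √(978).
m_α(x) = x^2 - 978

α satisfies α^2 - 978 = 0, so x^2 - 978 annihilates α. Since d = 978 is squarefree and ≠ 1, it is not a perfect square in Q, so x^2 - 978 has no rational root and is therefore irreducible over Q (a degree-2 polynomial over a field is irreducible iff it has no root). Hence m_α(x) = x^2 - 978.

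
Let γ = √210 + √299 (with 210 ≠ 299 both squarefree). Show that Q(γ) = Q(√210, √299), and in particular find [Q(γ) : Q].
[Q(γ) : Q] = 4 (equivalently, Q(γ) = Q(√210, √299))

Obviously Q(γ) ⊆ Q(√210, √299), and [Q(√210, √299):Q] = 4 (since 210, 299 are distinct squarefree integers > 1 with 62790 not a perfect square). To show equality we compute the minimal polynomial of γ. From γ = √210 + √299: γ^2 = 210 + 2√(62790) + 299 = 509 + 2√(62790), so γ^2 - 509 = 2√(62790); squaring, (γ^2 - 509)^2 = 4·62790, i.e. γ^4 - 1018γ^2 + 259081 - 251160 = 0, i.e. γ^4 - 1018γ^2 + 7921 = 0. So γ is a root of x^4 - 1018x^2 + 7921. This polynomial is irreducible over Q: it has no rational root (each ±√210 ± √299 is irrational), and any factorization into two quadratics over Q would force √(62790) ∈ Q (pairing opposite roots) or √210, √299 ∈ Q (other pairings), all impossible. Hence [Q(γ):Q] = 4 = [Q(√210, √299):Q], so Q(γ) = Q(√210, √299).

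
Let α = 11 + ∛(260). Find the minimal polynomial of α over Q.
m_α(x) = x^3 - 33x^2 + 363x - 1591

Set β = α - 11 = ∛(260), so β^3 = 260. Then (α - 11)^3 - 260 = 0, i.e. α is a root of g(x) = (x - 11)^3 - 260 = x^3 - 33x^2 + 363x - 1591. Since g(x) = h(x - 11) where h(x) = x^3 - 260, and h is irreducible over Q (because 260 is not a perfect cube, so h has no rational root, and a monic cubic with no rational root is irreducible), g is also irreducible (irreducibility is preserved under the substitution x → x - 11). Hence m_α(x) = x^3 - 33x^2 + 363x - 1591.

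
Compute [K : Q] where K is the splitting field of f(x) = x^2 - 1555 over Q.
[K : Q] = 2

f(x) = x^2 - 1555 factors as (x - √1555)(x + √1555). The splitting field is K = Q(√1555). Since 1555 is squarefree and > 1, it is not a perfect square, so x^2 - 1555 is irreducible over Q and [Q(√1555) : Q] = 2. Hence [K : Q] = 2.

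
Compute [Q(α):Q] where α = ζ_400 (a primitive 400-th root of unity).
[Q(α):Q] = 160

The minimal polynomial of ζ_400 over Q is the 400-th cyclotomic polynomial Φ_400(x), which is irreducible over Q and has degree φ(400) = 160. Hence [Q(α):Q] = φ(400) = 160.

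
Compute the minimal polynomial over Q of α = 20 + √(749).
m_α(x) = x^2 - 40x - 349

From α - 20 = √(749), squaring gives (α - 20)^2 = 749, i.e. α^2 - 40α + 400 = 749, so α^2 - 40α - 349 = 0. The discriminant of x^2 - 40x - 349 is (-40)^2 - 4·(-349) = 1600 + 1396 = 2996, and 4·(749) is not a perfect square in Q since 749 is squarefree and ≠ 1. Hence x^2 - 40x - 349 is irreducible over Q and is the minimal polynomial of α.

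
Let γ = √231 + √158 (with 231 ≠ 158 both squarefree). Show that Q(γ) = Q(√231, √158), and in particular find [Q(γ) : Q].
[Q(γ) : Q] = 4 (equivalently, Q(γ) = Q(√231, √158))

Obviously Q(γ) ⊆ Q(√231, √158), and [Q(√231, √158):Q] = 4 (since 231, 158 are distinct squarefree integers > 1 with 36498 not a perfect square). To show equality we compute the minimal polynomial of γ. From γ = √231 + √158: γ^2 = 231 + 2√(36498) + 158 = 389 + 2√(36498), so γ^2 - 389 = 2√(36498); squaring, (γ^2 - 389)^2 = 4·36498, i.e. γ^4 - 778γ^2 + 151321 - 145992 = 0, i.e. γ^4 - 778γ^2 + 5329 = 0. So γ is a root of x^4 - 778x^2 + 5329. This polynomial is irreducible over Q: it has no rational root (each ±√231 ± √158 is irrational), and any factorization into two quadratics over Q would force √(36498) ∈ Q (pairing opposite roots) or √231, √158 ∈ Q (other pairings), all impossible. Hence [Q(γ):Q] = 4 = [Q(√231, √158):Q], so Q(γ) = Q(√231, √158).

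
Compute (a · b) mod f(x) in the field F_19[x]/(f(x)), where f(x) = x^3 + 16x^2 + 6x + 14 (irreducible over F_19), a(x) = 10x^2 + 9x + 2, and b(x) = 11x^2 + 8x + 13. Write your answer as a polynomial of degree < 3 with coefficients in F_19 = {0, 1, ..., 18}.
a · b ≡ 8x^2 + 4x + 6 (mod f(x))

Multiply in F_19[x]: a(x)·b(x) = (10x^2 + 9x + 2)·(11x^2 + 8x + 13) = 15x^4 + 8x^3 + 15x^2 + 7. This has degree ≥ 3, so divide by f(x) over F_19: 15x^4 + 8x^3 + 15x^2 + 7 = (15x + 15)·(x^3 + 16x^2 + 6x + 14) + (8x^2 + 4x + 6). Hence a·b ≡ 8x^2 + 4x + 6 (mod f). (F_19[x]/(f) is a field with 19^3 = 6859 elements since f is irreducible of degree 3.)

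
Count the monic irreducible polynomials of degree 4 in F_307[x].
There are 2220694938 monic irreducible polynomials of degree 4 over F_307

Each element of F_{307^4} that lies in no proper subfield is a root of exactly one monic irreducible of degree 4 over F_307, and each such polynomial has 4 distinct roots in F_{307^4}. By Möbius inversion the count is N_307(4) = (1/4) Σ_{d|4} μ(4/d) · 307^d = (1/4)(μ(4)·307^1 + μ(2)·307^2 + μ(1)·307^4) = 8882779752/4 = 2220694938.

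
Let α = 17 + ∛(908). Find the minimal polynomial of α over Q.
m_α(x) = x^3 - 51x^2 + 867x - 5821

Set β = α - 17 = ∛(908), so β^3 = 908. Then (α - 17)^3 - 908 = 0, i.e. α is a root of g(x) = (x - 17)^3 - 908 = x^3 - 51x^2 + 867x - 5821. Since g(x) = h(x - 17) where h(x) = x^3 - 908, and h is irreducible over Q (because 908 is not a perfect cube, so h has no rational root, and a monic cubic with no rational root is irreducible), g is also irreducible (irreducibility is preserved under the substitution x → x - 17). Hence m_α(x) = x^3 - 51x^2 + 867x - 5821.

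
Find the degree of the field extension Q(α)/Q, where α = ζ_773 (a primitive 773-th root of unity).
[Q(α):Q] = 772

The minimal polynomial of ζ_773 over Q is the 773-th cyclotomic polynomial Φ_773(x), which is irreducible over Q and has degree φ(773) = 772. Hence [Q(α):Q] = φ(773) = 772.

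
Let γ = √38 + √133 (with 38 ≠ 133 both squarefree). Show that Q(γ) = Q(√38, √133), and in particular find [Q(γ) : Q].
[Q(γ) : Q] = 4 (equivalently, Q(γ) = Q(√38, √133))

Obviously Q(γ) ⊆ Q(√38, √133), and [Q(√38, √133):Q] = 4 (since 38, 133 are distinct squarefree integers > 1 with 5054 not a perfect square). To show equality we compute the minimal polynomial of γ. From γ = √38 + √133: γ^2 = 38 + 2√(5054) + 133 = 171 + 2√(5054), so γ^2 - 171 = 2√(5054); squaring, (γ^2 - 171)^2 = 4·5054, i.e. γ^4 - 342γ^2 + 29241 - 20216 = 0, i.e. γ^4 - 342γ^2 + 9025 = 0. So γ is a root of x^4 - 342x^2 + 9025. This polynomial is irreducible over Q: it has no rational root (each ±√38 ± √133 is irrational), and any factorization into two quadratics over Q would force √(5054) ∈ Q (pairing opposite roots) or √38, √133 ∈ Q (other pairings), all impossible. Hence [Q(γ):Q] = 4 = [Q(√38, √133):Q], so Q(γ) = Q(√38, √133).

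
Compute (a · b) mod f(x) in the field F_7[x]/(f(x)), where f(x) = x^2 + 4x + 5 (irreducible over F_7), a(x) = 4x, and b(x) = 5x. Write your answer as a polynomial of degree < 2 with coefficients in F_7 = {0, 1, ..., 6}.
a · b ≡ 4x + 5 (mod f(x))

Multiply in F_7[x]: a(x)·b(x) = (4x)·(5x) = 6x^2. This has degree ≥ 2, so divide by f(x) over F_7: 6x^2 = (6)·(x^2 + 4x + 5) + (4x + 5). Hence a·b ≡ 4x + 5 (mod f). (F_7[x]/(f) is a field with 7^2 = 49 elements since f is irreducible of degree 2.)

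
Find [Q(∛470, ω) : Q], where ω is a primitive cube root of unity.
[Q(∛470, ω) : Q] = 6

[Q(∛470):Q] = 3 (min poly x^3 - 470, irreducible since 470 is not a perfect cube). [Q(ω):Q] = 2 (min poly x^2 + x + 1). Since Q(∛470) ⊂ R and ω ∉ R, we have ω ∉ Q(∛470), so x^2 + x + 1 remains irreducible over Q(∛470) and [Q(∛470, ω) : Q(∛470)] = 2. By the tower law, [Q(∛470, ω) : Q] = 3 · 2 = 6. (In fact Q(∛470, ω) is the splitting field of x^3 - 470 over Q.)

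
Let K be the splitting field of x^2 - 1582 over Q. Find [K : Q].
[K : Q] = 2

f(x) = x^2 - 1582 factors as (x - √1582)(x + √1582). The splitting field is K = Q(√1582). Since 1582 is squarefree and > 1, it is not a perfect square, so x^2 - 1582 is irreducible over Q and [Q(√1582) : Q] = 2. Hence [K : Q] = 2.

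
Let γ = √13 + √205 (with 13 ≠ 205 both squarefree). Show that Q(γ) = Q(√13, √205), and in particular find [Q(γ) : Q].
[Q(γ) : Q] = 4 (equivalently, Q(γ) = Q(√13, √205))

Obviously Q(γ) ⊆ Q(√13, √205), and [Q(√13, √205):Q] = 4 (since 13, 205 are distinct squarefree integers > 1 with 2665 not a perfect square). To show equality we compute the minimal polynomial of γ. From γ = √13 + √205: γ^2 = 13 + 2√(2665) + 205 = 218 + 2√(2665), so γ^2 - 218 = 2√(2665); squaring, (γ^2 - 218)^2 = 4·2665, i.e. γ^4 - 436γ^2 + 47524 - 10660 = 0, i.e. γ^4 - 436γ^2 + 36864 = 0. So γ is a root of x^4 - 436x^2 + 36864. This polynomial is irreducible over Q: it has no rational root (each ±√13 ± √205 is irrational), and any factorization into two quadratics over Q would force √(2665) ∈ Q (pairing opposite roots) or √13, √205 ∈ Q (other pairings), all impossible. Hence [Q(γ):Q] = 4 = [Q(√13, √205):Q], so Q(γ) = Q(√13, √205).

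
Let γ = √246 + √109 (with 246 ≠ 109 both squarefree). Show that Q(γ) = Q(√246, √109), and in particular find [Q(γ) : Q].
[Q(γ) : Q] = 4 (equivalently, Q(γ) = Q(√246, √109))

Obviously Q(γ) ⊆ Q(√246, √109), and [Q(√246, √109):Q] = 4 (since 246, 109 are distinct squarefree integers > 1 with 26814 not a perfect square). To show equality we compute the minimal polynomial of γ. From γ = √246 + √109: γ^2 = 246 + 2√(26814) + 109 = 355 + 2√(26814), so γ^2 - 355 = 2√(26814); squaring, (γ^2 - 355)^2 = 4·26814, i.e. γ^4 - 710γ^2 + 126025 - 107256 = 0, i.e. γ^4 - 710γ^2 + 18769 = 0. So γ is a root of x^4 - 710x^2 + 18769. This polynomial is irreducible over Q: it has no rational root (each ±√246 ± √109 is irrational), and any factorization into two quadratics over Q would force √(26814) ∈ Q (pairing opposite roots) or √246, √109 ∈ Q (other pairings), all impossible. Hence [Q(γ):Q] = 4 = [Q(√246, √109):Q], so Q(γ) = Q(√246, √109).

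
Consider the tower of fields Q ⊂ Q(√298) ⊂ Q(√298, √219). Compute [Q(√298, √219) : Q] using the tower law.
[Q(√298, √219) : Q] = 4

[Q(√298):Q] = 2 (min poly x^2 - 298, irreducible since 298 is squarefree > 1). For the top step, suppose √219 ∈ Q(√298), say √219 = c + d√298 with c, d ∈ Q. Squaring: 219 = c^2 + 298d^2 + 2cd√298. Since √298 ∉ Q this forces 2cd = 0. If d = 0 then √219 = c ∈ Q, contradicting 219 squarefree > 1. If c = 0 then 219 = 298d^2, so 298·219 = (298d)^2 is a perfect square in Q — but 298·219 = 65262 is not a perfect square (since 298 and 219 are distinct squarefree integers). Contradiction. Hence √219 ∉ Q(√298), so x^2 - 219 stays irreducible over Q(√298) and [Q(√298, √219) : Q(√298)] = 2. By the tower law, [Q(√298, √219) : Q] = 2 · 2 = 4.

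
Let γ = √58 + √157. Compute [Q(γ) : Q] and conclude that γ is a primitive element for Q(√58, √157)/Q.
[Q(γ) : Q] = 4 (equivalently, Q(γ) = Q(√58, √157))

Obviously Q(γ) ⊆ Q(√58, √157), and [Q(√58, √157):Q] = 4 (since 58, 157 are distinct squarefree integers > 1 with 9106 not a perfect square). To show equality we compute the minimal polynomial of γ. From γ = √58 + √157: γ^2 = 58 + 2√(9106) + 157 = 215 + 2√(9106), so γ^2 - 215 = 2√(9106); squaring, (γ^2 - 215)^2 = 4·9106, i.e. γ^4 - 430γ^2 + 46225 - 36424 = 0, i.e. γ^4 - 430γ^2 + 9801 = 0. So γ is a root of x^4 - 430x^2 + 9801. This polynomial is irreducible over Q: it has no rational root (each ±√58 ± √157 is irrational), and any factorization into two quadratics over Q would force √(9106) ∈ Q (pairing opposite roots) or √58, √157 ∈ Q (other pairings), all impossible. Hence [Q(γ):Q] = 4 = [Q(√58, √157):Q], so Q(γ) = Q(√58, √157).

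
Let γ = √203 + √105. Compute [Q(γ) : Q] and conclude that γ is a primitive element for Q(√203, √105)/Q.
[Q(γ) : Q] = 4 (equivalently, Q(γ) = Q(√203, √105))

Obviously Q(γ) ⊆ Q(√203, √105), and [Q(√203, √105):Q] = 4 (since 203, 105 are distinct squarefree integers > 1 with 21315 not a perfect square). To show equality we compute the minimal polynomial of γ. From γ = √203 + √105: γ^2 = 203 + 2√(21315) + 105 = 308 + 2√(21315), so γ^2 - 308 = 2√(21315); squaring, (γ^2 - 308)^2 = 4·21315, i.e. γ^4 - 616γ^2 + 94864 - 85260 = 0, i.e. γ^4 - 616γ^2 + 9604 = 0. So γ is a root of x^4 - 616x^2 + 9604. This polynomial is irreducible over Q: it has no rational root (each ±√203 ± √105 is irrational), and any factorization into two quadratics over Q would force √(21315) ∈ Q (pairing opposite roots) or √203, √105 ∈ Q (other pairings), all impossible. Hence [Q(γ):Q] = 4 = [Q(√203, √105):Q], so Q(γ) = Q(√203, √105).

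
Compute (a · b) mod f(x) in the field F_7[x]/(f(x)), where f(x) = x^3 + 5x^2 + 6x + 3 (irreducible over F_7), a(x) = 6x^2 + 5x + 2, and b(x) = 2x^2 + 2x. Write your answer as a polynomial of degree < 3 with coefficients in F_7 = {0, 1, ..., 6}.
a · b ≡ 6x^2 + 2 (mod f(x))

Multiply in F_7[x]: a(x)·b(x) = (6x^2 + 5x + 2)·(2x^2 + 2x) = 5x^4 + x^3 + 4x. This has degree ≥ 3, so divide by f(x) over F_7: 5x^4 + x^3 + 4x = (5x + 4)·(x^3 + 5x^2 + 6x + 3) + (6x^2 + 2). Hence a·b ≡ 6x^2 + 2 (mod f). (F_7[x]/(f) is a field with 7^3 = 343 elements since f is irreducible of degree 3.)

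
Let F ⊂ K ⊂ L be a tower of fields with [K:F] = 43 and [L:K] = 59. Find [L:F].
[L:F] = 2537

The tower law says that for any tower of field extensions F ⊂ K ⊂ L with finite degrees, [L:F] = [L:K] · [K:F]. Here this gives [L:F] = 59 · 43 = 2537.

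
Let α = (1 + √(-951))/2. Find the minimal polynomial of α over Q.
m_α(x) = x^2 - x + 238

From 2α - 1 = √(-951), squaring gives (2α - 1)^2 = -951, i.e. 4α^2 - 4α + 1 = -951, so α^2 - α + (1 + 951)/4 = 0. Since -951 ≡ 1 (mod 4), (1 + 951)/4 = 238 ∈ Z. The polynomial x^2 - x + 238 has discriminant 1 - 4·(238) = -951, which is not a perfect square in Q (d = -951 is squarefree and ≠ 1), so x^2 - x + 238 is irreducible over Q. It is the minimal polynomial of α.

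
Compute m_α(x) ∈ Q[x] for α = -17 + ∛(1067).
m_α(x) = x^3 + 51x^2 + 867x + 3846

Set β = α + 17 = ∛(1067), so β^3 = 1067. Then (α + 17)^3 - 1067 = 0, i.e. α is a root of g(x) = (x + 17)^3 - 1067 = x^3 + 51x^2 + 867x + 3846. Since g(x) = h(x + 17) where h(x) = x^3 - 1067, and h is irreducible over Q (because 1067 is not a perfect cube, so h has no rational root, and a monic cubic with no rational root is irreducible), g is also irreducible (irreducibility is preserved under the substitution x → x + 17). Hence m_α(x) = x^3 + 51x^2 + 867x + 3846.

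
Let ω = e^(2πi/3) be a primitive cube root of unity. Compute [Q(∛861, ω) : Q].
[Q(∛861, ω) : Q] = 6

[Q(∛861):Q] = 3 (min poly x^3 - 861, irreducible since 861 is not a perfect cube). [Q(ω):Q] = 2 (min poly x^2 + x + 1). Since Q(∛861) ⊂ R and ω ∉ R, we have ω ∉ Q(∛861), so x^2 + x + 1 remains irreducible over Q(∛861) and [Q(∛861, ω) : Q(∛861)] = 2. By the tower law, [Q(∛861, ω) : Q] = 3 · 2 = 6. (In fact Q(∛861, ω) is the splitting field of x^3 - 861 over Q.)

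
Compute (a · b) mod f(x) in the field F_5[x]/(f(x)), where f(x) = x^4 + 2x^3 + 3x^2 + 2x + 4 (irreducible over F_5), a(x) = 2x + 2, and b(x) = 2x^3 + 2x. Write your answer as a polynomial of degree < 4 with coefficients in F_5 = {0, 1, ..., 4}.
a · b ≡ x^3 + 2x^2 + x + 4 (mod f(x))

Multiply in F_5[x]: a(x)·b(x) = (2x + 2)·(2x^3 + 2x) = 4x^4 + 4x^3 + 4x^2 + 4x. This has degree ≥ 4, so divide by f(x) over F_5: 4x^4 + 4x^3 + 4x^2 + 4x = (4)·(x^4 + 2x^3 + 3x^2 + 2x + 4) + (x^3 + 2x^2 + x + 4). Hence a·b ≡ x^3 + 2x^2 + x + 4 (mod f). (F_5[x]/(f) is a field with 5^4 = 625 elements since f is irreducible of degree 4.)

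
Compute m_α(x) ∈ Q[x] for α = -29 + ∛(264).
m_α(x) = x^3 + 87x^2 + 2523x + 24125

Set β = α + 29 = ∛(264), so β^3 = 264. Then (α + 29)^3 - 264 = 0, i.e. α is a root of g(x) = (x + 29)^3 - 264 = x^3 + 87x^2 + 2523x + 24125. Since g(x) = h(x + 29) where h(x) = x^3 - 264, and h is irreducible over Q (because 264 is not a perfect cube, so h has no rational root, and a monic cubic with no rational root is irreducible), g is also irreducible (irreducibility is preserved under the substitution x → x + 29). Hence m_α(x) = x^3 + 87x^2 + 2523x + 24125.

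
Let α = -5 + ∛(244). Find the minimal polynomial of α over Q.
m_α(x) = x^3 + 15x^2 + 75x - 119

Set β = α + 5 = ∛(244), so β^3 = 244. Then (α + 5)^3 - 244 = 0, i.e. α is a root of g(x) = (x + 5)^3 - 244 = x^3 + 15x^2 + 75x - 119. Since g(x) = h(x + 5) where h(x) = x^3 - 244, and h is irreducible over Q (because 244 is not a perfect cube, so h has no rational root, and a monic cubic with no rational root is irreducible), g is also irreducible (irreducibility is preserved under the substitution x → x + 5). Hence m_α(x) = x^3 + 15x^2 + 75x - 119.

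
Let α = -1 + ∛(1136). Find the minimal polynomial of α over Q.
m_α(x) = x^3 + 3x^2 + 3x - 1135

Set β = α + 1 = ∛(1136), so β^3 = 1136. Then (α + 1)^3 - 1136 = 0, i.e. α is a root of g(x) = (x + 1)^3 - 1136 = x^3 + 3x^2 + 3x - 1135. Since g(x) = h(x + 1) where h(x) = x^3 - 1136, and h is irreducible over Q (because 1136 is not a perfect cube, so h has no rational root, and a monic cubic with no rational root is irreducible), g is also irreducible (irreducibility is preserved under the substitution x → x + 1). Hence m_α(x) = x^3 + 3x^2 + 3x - 1135.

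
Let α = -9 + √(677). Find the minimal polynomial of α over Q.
m_α(x) = x^2 + 18x - 596

From α + 9 = √(677), squaring gives (α + 9)^2 = 677, i.e. α^2 + 18α + 81 = 677, so α^2 + 18α - 596 = 0. The discriminant of x^2 + 18x - 596 is (18)^2 - 4·(-596) = 324 + 2384 = 2708, and 4·(677) is not a perfect square in Q since 677 is squarefree and ≠ 1. Hence x^2 + 18x - 596 is irreducible over Q and is the minimal polynomial of α.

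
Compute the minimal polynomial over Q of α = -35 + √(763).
m_α(x) = x^2 + 70x + 462

From α + 35 = √(763), squaring gives (α + 35)^2 = 763, i.e. α^2 + 70α + 1225 = 763, so α^2 + 70α + 462 = 0. The discriminant of x^2 + 70x + 462 is (70)^2 - 4·(462) = 4900 - 1848 = 3052, and 4·(763) is not a perfect square in Q since 763 is squarefree and ≠ 1. Hence x^2 + 70x + 462 is irreducible over Q and is the minimal polynomial of α.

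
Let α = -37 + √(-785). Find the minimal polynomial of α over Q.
m_α(x) = x^2 + 74x + 2154

From α + 37 = √(-785), squaring gives (α + 37)^2 = -785, i.e. α^2 + 74α + 1369 = -785, so α^2 + 74α + 2154 = 0. The discriminant of x^2 + 74x + 2154 is (74)^2 - 4·(2154) = 5476 - 8616 = -3140, and 4·(-785) is not a perfect square in Q since -785 is squarefree and ≠ 1. Hence x^2 + 74x + 2154 is irreducible over Q and is the minimal polynomial of α.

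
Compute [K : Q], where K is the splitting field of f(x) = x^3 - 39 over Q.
[K : Q] = 6

The roots of x^3 - 39 are ∛39, ω∛39, ω^2∛39 where ω = e^(2πi/3) is a primitive cube root of unity, so K = Q(∛39, ω). Now [Q(∛39):Q] = 3 (since 39 is not a perfect cube, x^3 - 39 is irreducible) and [Q(ω):Q] = 2. Both 2 and 3 divide [K:Q], and [K:Q] ≤ 3·2 = 6, so [K:Q] = 6. (Equivalently: Q(∛39) ⊂ R but ω ∉ R, so [K : Q(∛39)] = 2.)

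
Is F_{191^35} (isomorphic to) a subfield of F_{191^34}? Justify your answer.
No: F_{191^35} is not a subfield of F_{191^34}

F_{p^m} embeds in F_{p^n} iff m | n. Here 35 ∤ 34 (since 34 = 0·35 + 34 with remainder 34 ≠ 0), so F_{191^35} is not a subfield of F_{191^34}. Equivalently: if it were, the tower law would give 35 = [F_{191^35}:F_191] dividing [F_{191^34}:F_191] = 34, contradiction.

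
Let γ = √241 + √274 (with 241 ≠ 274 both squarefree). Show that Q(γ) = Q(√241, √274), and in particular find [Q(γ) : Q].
[Q(γ) : Q] = 4 (equivalently, Q(γ) = Q(√241, √274))

Obviously Q(γ) ⊆ Q(√241, √274), and [Q(√241, √274):Q] = 4 (since 241, 274 are distinct squarefree integers > 1 with 66034 not a perfect square). To show equality we compute the minimal polynomial of γ. From γ = √241 + √274: γ^2 = 241 + 2√(66034) + 274 = 515 + 2√(66034), so γ^2 - 515 = 2√(66034); squaring, (γ^2 - 515)^2 = 4·66034, i.e. γ^4 - 1030γ^2 + 265225 - 264136 = 0, i.e. γ^4 - 1030γ^2 + 1089 = 0. So γ is a root of x^4 - 1030x^2 + 1089. This polynomial is irreducible over Q: it has no rational root (each ±√241 ± √274 is irrational), and any factorization into two quadratics over Q would force √(66034) ∈ Q (pairing opposite roots) or √241, √274 ∈ Q (other pairings), all impossible. Hence [Q(γ):Q] = 4 = [Q(√241, √274):Q], so Q(γ) = Q(√241, √274).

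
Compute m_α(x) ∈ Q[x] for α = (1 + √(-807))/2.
m_α(x) = x^2 - x + 202

From 2α - 1 = √(-807), squaring gives (2α - 1)^2 = -807, i.e. 4α^2 - 4α + 1 = -807, so α^2 - α + (1 + 807)/4 = 0. Since -807 ≡ 1 (mod 4), (1 + 807)/4 = 202 ∈ Z. The polynomial x^2 - x + 202 has discriminant 1 - 4·(202) = -807, which is not a perfect square in Q (d = -807 is squarefree and ≠ 1), so x^2 - x + 202 is irreducible over Q. It is the minimal polynomial of α.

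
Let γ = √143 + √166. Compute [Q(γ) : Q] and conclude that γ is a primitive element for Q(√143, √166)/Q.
[Q(γ) : Q] = 4 (equivalently, Q(γ) = Q(√143, √166))

Obviously Q(γ) ⊆ Q(√143, √166), and [Q(√143, √166):Q] = 4 (since 143, 166 are distinct squarefree integers > 1 with 23738 not a perfect square). To show equality we compute the minimal polynomial of γ. From γ = √143 + √166: γ^2 = 143 + 2√(23738) + 166 = 309 + 2√(23738), so γ^2 - 309 = 2√(23738); squaring, (γ^2 - 309)^2 = 4·23738, i.e. γ^4 - 618γ^2 + 95481 - 94952 = 0, i.e. γ^4 - 618γ^2 + 529 = 0. So γ is a root of x^4 - 618x^2 + 529. This polynomial is irreducible over Q: it has no rational root (each ±√143 ± √166 is irrational), and any factorization into two quadratics over Q would force √(23738) ∈ Q (pairing opposite roots) or √143, √166 ∈ Q (other pairings), all impossible. Hence [Q(γ):Q] = 4 = [Q(√143, √166):Q], so Q(γ) = Q(√143, √166).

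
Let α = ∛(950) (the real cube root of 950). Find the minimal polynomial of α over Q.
m_α(x) = x^3 - 950

α satisfies α^3 = 950, so x^3 - 950 annihilates α. By the rational root test, a rational root p/q (in lowest terms) of x^3 - 950 would satisfy p^3 = 950 q^3, forcing q = 1 and p^3 = 950; but 950 is not a perfect cube, contradiction. A monic cubic over Q with no rational root is irreducible (any nontrivial factorization would include a linear factor). Hence x^3 - 950 is the minimal polynomial of α, and in particular [Q(α):Q] = 3.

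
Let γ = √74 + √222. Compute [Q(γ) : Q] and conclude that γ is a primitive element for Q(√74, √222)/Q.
[Q(γ) : Q] = 4 (equivalently, Q(γ) = Q(√74, √222))

Obviously Q(γ) ⊆ Q(√74, √222), and [Q(√74, √222):Q] = 4 (since 74, 222 are distinct squarefree integers > 1 with 16428 not a perfect square). To show equality we compute the minimal polynomial of γ. From γ = √74 + √222: γ^2 = 74 + 2√(16428) + 222 = 296 + 2√(16428), so γ^2 - 296 = 2√(16428); squaring, (γ^2 - 296)^2 = 4·16428, i.e. γ^4 - 592γ^2 + 87616 - 65712 = 0, i.e. γ^4 - 592γ^2 + 21904 = 0. So γ is a root of x^4 - 592x^2 + 21904. This polynomial is irreducible over Q: it has no rational root (each ±√74 ± √222 is irrational), and any factorization into two quadratics over Q would force √(16428) ∈ Q (pairing opposite roots) or √74, √222 ∈ Q (other pairings), all impossible. Hence [Q(γ):Q] = 4 = [Q(√74, √222):Q], so Q(γ) = Q(√74, √222).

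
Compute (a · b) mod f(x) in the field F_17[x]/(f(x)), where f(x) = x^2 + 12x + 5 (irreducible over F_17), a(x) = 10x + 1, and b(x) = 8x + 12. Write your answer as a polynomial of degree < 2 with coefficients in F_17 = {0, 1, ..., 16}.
a · b ≡ x + 3 (mod f(x))

Multiply in F_17[x]: a(x)·b(x) = (10x + 1)·(8x + 12) = 12x^2 + 9x + 12. This has degree ≥ 2, so divide by f(x) over F_17: 12x^2 + 9x + 12 = (12)·(x^2 + 12x + 5) + (x + 3). Hence a·b ≡ x + 3 (mod f). (F_17[x]/(f) is a field with 17^2 = 289 elements since f is irreducible of degree 2.)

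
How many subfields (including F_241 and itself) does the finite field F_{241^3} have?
F_{241^3} has 2 subfields

The subfields of F_{p^n} are exactly the fields F_{p^d} for d | n (each is the fixed field of the unique index-d subgroup of Gal(F_{p^n}/F_p) ≅ Z/nZ). The divisors of n = 3 are {1, 3}, giving 2 subfields: F_{241^1}, F_{241^3}.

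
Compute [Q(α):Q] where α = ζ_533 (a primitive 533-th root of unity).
[Q(α):Q] = 480

The minimal polynomial of ζ_533 over Q is the 533-th cyclotomic polynomial Φ_533(x), which is irreducible over Q and has degree φ(533) = 480. Hence [Q(α):Q] = φ(533) = 480.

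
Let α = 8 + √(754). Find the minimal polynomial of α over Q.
m_α(x) = x^2 - 16x - 690

From α - 8 = √(754), squaring gives (α - 8)^2 = 754, i.e. α^2 - 16α + 64 = 754, so α^2 - 16α - 690 = 0. The discriminant of x^2 - 16x - 690 is (-16)^2 - 4·(-690) = 256 + 2760 = 3016, and 4·(754) is not a perfect square in Q since 754 is squarefree and ≠ 1. Hence x^2 - 16x - 690 is irreducible over Q and is the minimal polynomial of α.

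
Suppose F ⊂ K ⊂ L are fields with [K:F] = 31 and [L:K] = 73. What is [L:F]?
[L:F] = 2263

The tower law says that for any tower of field extensions F ⊂ K ⊂ L with finite degrees, [L:F] = [L:K] · [K:F]. Here this gives [L:F] = 73 · 31 = 2263.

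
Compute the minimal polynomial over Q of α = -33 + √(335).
m_α(x) = x^2 + 66x + 754

From α + 33 = √(335), squaring gives (α + 33)^2 = 335, i.e. α^2 + 66α + 1089 = 335, so α^2 + 66α + 754 = 0. The discriminant of x^2 + 66x + 754 is (66)^2 - 4·(754) = 4356 - 3016 = 1340, and 4·(335) is not a perfect square in Q since 335 is squarefree and ≠ 1. Hence x^2 + 66x + 754 is irreducible over Q and is the minimal polynomial of α.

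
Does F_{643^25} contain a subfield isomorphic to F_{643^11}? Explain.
No: F_{643^11} is not a subfield of F_{643^25}

F_{p^m} embeds in F_{p^n} iff m | n. Here 11 ∤ 25 (since 25 = 2·11 + 3 with remainder 3 ≠ 0), so F_{643^11} is not a subfield of F_{643^25}. Equivalently: if it were, the tower law would give 11 = [F_{643^11}:F_643] dividing [F_{643^25}:F_643] = 25, contradiction.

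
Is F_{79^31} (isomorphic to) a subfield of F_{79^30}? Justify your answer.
No: F_{79^31} is not a subfield of F_{79^30}

F_{p^m} embeds in F_{p^n} iff m | n. Here 31 ∤ 30 (since 30 = 0·31 + 30 with remainder 30 ≠ 0), so F_{79^31} is not a subfield of F_{79^30}. Equivalently: if it were, the tower law would give 31 = [F_{79^31}:F_79] dividing [F_{79^30}:F_79] = 30, contradiction.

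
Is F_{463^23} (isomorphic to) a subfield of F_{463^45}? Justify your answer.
No: F_{463^23} is not a subfield of F_{463^45}

F_{p^m} embeds in F_{p^n} iff m | n. Here 23 ∤ 45 (since 45 = 1·23 + 22 with remainder 22 ≠ 0), so F_{463^23} is not a subfield of F_{463^45}. Equivalently: if it were, the tower law would give 23 = [F_{463^23}:F_463] dividing [F_{463^45}:F_463] = 45, contradiction.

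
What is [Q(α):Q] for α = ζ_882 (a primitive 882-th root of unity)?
[Q(α):Q] = 252

The minimal polynomial of ζ_882 over Q is the 882-th cyclotomic polynomial Φ_882(x), which is irreducible over Q and has degree φ(882) = 252. Hence [Q(α):Q] = φ(882) = 252.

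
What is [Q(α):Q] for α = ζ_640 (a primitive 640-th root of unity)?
[Q(α):Q] = 256

The minimal polynomial of ζ_640 over Q is the 640-th cyclotomic polynomial Φ_640(x), which is irreducible over Q and has degree φ(640) = 256. Hence [Q(α):Q] = φ(640) = 256.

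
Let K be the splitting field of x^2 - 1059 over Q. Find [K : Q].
[K : Q] = 2

f(x) = x^2 - 1059 factors as (x - √1059)(x + √1059). The splitting field is K = Q(√1059). Since 1059 is squarefree and > 1, it is not a perfect square, so x^2 - 1059 is irreducible over Q and [Q(√1059) : Q] = 2. Hence [K : Q] = 2.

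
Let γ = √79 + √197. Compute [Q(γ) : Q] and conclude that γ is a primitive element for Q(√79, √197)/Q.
[Q(γ) : Q] = 4 (equivalently, Q(γ) = Q(√79, √197))

Obviously Q(γ) ⊆ Q(√79, √197), and [Q(√79, √197):Q] = 4 (since 79, 197 are distinct squarefree integers > 1 with 15563 not a perfect square). To show equality we compute the minimal polynomial of γ. From γ = √79 + √197: γ^2 = 79 + 2√(15563) + 197 = 276 + 2√(15563), so γ^2 - 276 = 2√(15563); squaring, (γ^2 - 276)^2 = 4·15563, i.e. γ^4 - 552γ^2 + 76176 - 62252 = 0, i.e. γ^4 - 552γ^2 + 13924 = 0. So γ is a root of x^4 - 552x^2 + 13924. This polynomial is irreducible over Q: it has no rational root (each ±√79 ± √197 is irrational), and any factorization into two quadratics over Q would force √(15563) ∈ Q (pairing opposite roots) or √79, √197 ∈ Q (other pairings), all impossible. Hence [Q(γ):Q] = 4 = [Q(√79, √197):Q], so Q(γ) = Q(√79, √197).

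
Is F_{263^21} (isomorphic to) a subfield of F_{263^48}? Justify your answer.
No: F_{263^21} is not a subfield of F_{263^48}

F_{p^m} embeds in F_{p^n} iff m | n. Here 21 ∤ 48 (since 48 = 2·21 + 6 with remainder 6 ≠ 0), so F_{263^21} is not a subfield of F_{263^48}. Equivalently: if it were, the tower law would give 21 = [F_{263^21}:F_263] dividing [F_{263^48}:F_263] = 48, contradiction.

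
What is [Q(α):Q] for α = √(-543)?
[Q(α):Q] = 2

[Q(α):Q] equals the degree of the minimal polynomial of α. Here α^2 = -543 and x^2 + 543 is irreducible (d = -543 is squarefree, ≠ 1, hence not a square), so deg(m_α) = 2. Thus [Q(α):Q] = 2.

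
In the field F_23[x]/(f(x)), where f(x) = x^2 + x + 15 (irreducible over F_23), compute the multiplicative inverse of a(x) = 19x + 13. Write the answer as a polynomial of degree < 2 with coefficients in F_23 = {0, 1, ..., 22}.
a(x)^(-1) ≡ 4x + 17 (mod f(x))

Since f is irreducible over F_23, F_23[x]/(f) is a field and a(x) ≠ 0 has an inverse. Apply the extended Euclidean algorithm to f(x) and a(x) in F_23[x]: f(x) = (17x + 9)·a(x) + (13). The last nonzero remainder is the constant 13 = gcd(f, a) in F_23. Back-substituting through the division chain expresses 13 = s(x)·a(x) + t(x)·f(x) with s(x) ≡ 6x + 14 (mod f), so (6x + 14)·a(x) ≡ 13 (mod f). Multiplying by 13^(-1) ≡ 16 in F_23 gives a(x)^(-1) ≡ 16·(6x + 14) ≡ 4x + 17 (mod f). Check: (19x + 13)·(4x + 17) = 7x^2 + 7x + 14 ≡ 1 (mod x^2 + x + 15).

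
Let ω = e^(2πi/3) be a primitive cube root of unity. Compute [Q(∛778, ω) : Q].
[Q(∛778, ω) : Q] = 6

[Q(∛778):Q] = 3 (min poly x^3 - 778, irreducible since 778 is not a perfect cube). [Q(ω):Q] = 2 (min poly x^2 + x + 1). Since Q(∛778) ⊂ R and ω ∉ R, we have ω ∉ Q(∛778), so x^2 + x + 1 remains irreducible over Q(∛778) and [Q(∛778, ω) : Q(∛778)] = 2. By the tower law, [Q(∛778, ω) : Q] = 3 · 2 = 6. (In fact Q(∛778, ω) is the splitting field of x^3 - 778 over Q.)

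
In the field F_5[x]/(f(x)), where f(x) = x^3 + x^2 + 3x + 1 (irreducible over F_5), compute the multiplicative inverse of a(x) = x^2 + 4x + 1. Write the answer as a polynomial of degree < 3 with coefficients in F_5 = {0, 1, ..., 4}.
a(x)^(-1) ≡ 3x^2 (mod f(x))

Since f is irreducible over F_5, F_5[x]/(f) is a field and a(x) ≠ 0 has an inverse. Apply the extended Euclidean algorithm to f(x) and a(x) in F_5[x]: f(x) = (x + 2)·a(x) + (4x + 4);  a(x) = (4x + 2)·(4x + 4) + (3). The last nonzero remainder is the constant 3 = gcd(f, a) in F_5. Back-substituting through the division chain expresses 3 = s(x)·a(x) + t(x)·f(x) with s(x) ≡ 4x^2 (mod f), so (4x^2)·a(x) ≡ 3 (mod f). Multiplying by 3^(-1) ≡ 2 in F_5 gives a(x)^(-1) ≡ 2·(4x^2) ≡ 3x^2 (mod f). Check: (x^2 + 4x + 1)·(3x^2) = 3x^4 + 2x^3 + 3x^2 ≡ 1 (mod x^3 + x^2 + 3x + 1).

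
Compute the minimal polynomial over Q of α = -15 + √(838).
m_α(x) = x^2 + 30x - 613

From α + 15 = √(838), squaring gives (α + 15)^2 = 838, i.e. α^2 + 30α + 225 = 838, so α^2 + 30α - 613 = 0. The discriminant of x^2 + 30x - 613 is (30)^2 - 4·(-613) = 900 + 2452 = 3352, and 4·(838) is not a perfect square in Q since 838 is squarefree and ≠ 1. Hence x^2 + 30x - 613 is irreducible over Q and is the minimal polynomial of α.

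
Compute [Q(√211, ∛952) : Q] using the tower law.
[Q(√211, ∛952) : Q] = 6

Let L = Q(√211, ∛952). Since Q(√211) ⊂ L and [Q(√211):Q] = 2, the tower law gives 2 | [L:Q]. Likewise Q(∛952) ⊂ L with [Q(∛952):Q] = 3 (because 952 is not a perfect cube), so 3 | [L:Q]. As gcd(2,3) = 1, [L:Q] is divisible by 6. Conversely L is generated over Q by √211 and ∛952, so [L:Q] ≤ 2·3 = 6. Therefore [Q(√211, ∛952) : Q] = 6.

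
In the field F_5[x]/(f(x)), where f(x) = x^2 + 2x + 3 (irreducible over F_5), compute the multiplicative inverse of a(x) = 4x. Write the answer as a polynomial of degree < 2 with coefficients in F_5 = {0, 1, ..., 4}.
a(x)^(-1) ≡ 2x + 4 (mod f(x))

Since f is irreducible over F_5, F_5[x]/(f) is a field and a(x) ≠ 0 has an inverse. Apply the extended Euclidean algorithm to f(x) and a(x) in F_5[x]: f(x) = (4x + 3)·a(x) + (3). The last nonzero remainder is the constant 3 = gcd(f, a) in F_5. Back-substituting through the division chain expresses 3 = s(x)·a(x) + t(x)·f(x) with s(x) ≡ x + 2 (mod f), so (x + 2)·a(x) ≡ 3 (mod f). Multiplying by 3^(-1) ≡ 2 in F_5 gives a(x)^(-1) ≡ 2·(x + 2) ≡ 2x + 4 (mod f). Check: (4x)·(2x + 4) = 3x^2 + x ≡ 1 (mod x^2 + 2x + 3).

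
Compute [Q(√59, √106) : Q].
[Q(√59, √106) : Q] = 4

[Q(√59):Q] = 2 (min poly x^2 - 59, irreducible since 59 is squarefree > 1). For the top step, suppose √106 ∈ Q(√59), say √106 = c + d√59 with c, d ∈ Q. Squaring: 106 = c^2 + 59d^2 + 2cd√59. Since √59 ∉ Q this forces 2cd = 0. If d = 0 then √106 = c ∈ Q, contradicting 106 squarefree > 1. If c = 0 then 106 = 59d^2, so 59·106 = (59d)^2 is a perfect square in Q — but 59·106 = 6254 is not a perfect square (since 59 and 106 are distinct squarefree integers). Contradiction. Hence √106 ∉ Q(√59), so x^2 - 106 stays irreducible over Q(√59) and [Q(√59, √106) : Q(√59)] = 2. By the tower law, [Q(√59, √106) : Q] = 2 · 2 = 4.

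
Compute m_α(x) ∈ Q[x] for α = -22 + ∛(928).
m_α(x) = x^3 + 66x^2 + 1452x + 9720

Set β = α + 22 = ∛(928), so β^3 = 928. Then (α + 22)^3 - 928 = 0, i.e. α is a root of g(x) = (x + 22)^3 - 928 = x^3 + 66x^2 + 1452x + 9720. Since g(x) = h(x + 22) where h(x) = x^3 - 928, and h is irreducible over Q (because 928 is not a perfect cube, so h has no rational root, and a monic cubic with no rational root is irreducible), g is also irreducible (irreducibility is preserved under the substitution x → x + 22). Hence m_α(x) = x^3 + 66x^2 + 1452x + 9720.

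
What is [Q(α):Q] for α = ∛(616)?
[Q(α):Q] = 3

The minimal polynomial of α is x^3 - 616, irreducible over Q since 616 is not a perfect cube (so x^3 - 616 has no rational root). Hence [Q(α):Q] = deg(m_α) = 3.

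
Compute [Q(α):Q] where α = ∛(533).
[Q(α):Q] = 3

The minimal polynomial of α is x^3 - 533, irreducible over Q since 533 is not a perfect cube (so x^3 - 533 has no rational root). Hence [Q(α):Q] = deg(m_α) = 3.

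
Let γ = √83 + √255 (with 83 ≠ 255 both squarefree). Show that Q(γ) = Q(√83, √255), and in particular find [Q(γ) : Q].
[Q(γ) : Q] = 4 (equivalently, Q(γ) = Q(√83, √255))

Obviously Q(γ) ⊆ Q(√83, √255), and [Q(√83, √255):Q] = 4 (since 83, 255 are distinct squarefree integers > 1 with 21165 not a perfect square). To show equality we compute the minimal polynomial of γ. From γ = √83 + √255: γ^2 = 83 + 2√(21165) + 255 = 338 + 2√(21165), so γ^2 - 338 = 2√(21165); squaring, (γ^2 - 338)^2 = 4·21165, i.e. γ^4 - 676γ^2 + 114244 - 84660 = 0, i.e. γ^4 - 676γ^2 + 29584 = 0. So γ is a root of x^4 - 676x^2 + 29584. This polynomial is irreducible over Q: it has no rational root (each ±√83 ± √255 is irrational), and any factorization into two quadratics over Q would force √(21165) ∈ Q (pairing opposite roots) or √83, √255 ∈ Q (other pairings), all impossible. Hence [Q(γ):Q] = 4 = [Q(√83, √255):Q], so Q(γ) = Q(√83, √255).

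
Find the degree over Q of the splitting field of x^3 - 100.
[K : Q] = 6

The roots of x^3 - 100 are ∛100, ω∛100, ω^2∛100 where ω = e^(2πi/3) is a primitive cube root of unity, so K = Q(∛100, ω). Now [Q(∛100):Q] = 3 (since 100 is not a perfect cube, x^3 - 100 is irreducible) and [Q(ω):Q] = 2. Both 2 and 3 divide [K:Q], and [K:Q] ≤ 3·2 = 6, so [K:Q] = 6. (Equivalently: Q(∛100) ⊂ R but ω ∉ R, so [K : Q(∛100)] = 2.)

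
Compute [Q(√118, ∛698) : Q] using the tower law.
[Q(√118, ∛698) : Q] = 6

Let L = Q(√118, ∛698). Since Q(√118) ⊂ L and [Q(√118):Q] = 2, the tower law gives 2 | [L:Q]. Likewise Q(∛698) ⊂ L with [Q(∛698):Q] = 3 (because 698 is not a perfect cube), so 3 | [L:Q]. As gcd(2,3) = 1, [L:Q] is divisible by 6. Conversely L is generated over Q by √118 and ∛698, so [L:Q] ≤ 2·3 = 6. Therefore [Q(√118, ∛698) : Q] = 6.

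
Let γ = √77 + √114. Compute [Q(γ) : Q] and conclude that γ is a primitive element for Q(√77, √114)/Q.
[Q(γ) : Q] = 4 (equivalently, Q(γ) = Q(√77, √114))

Obviously Q(γ) ⊆ Q(√77, √114), and [Q(√77, √114):Q] = 4 (since 77, 114 are distinct squarefree integers > 1 with 8778 not a perfect square). To show equality we compute the minimal polynomial of γ. From γ = √77 + √114: γ^2 = 77 + 2√(8778) + 114 = 191 + 2√(8778), so γ^2 - 191 = 2√(8778); squaring, (γ^2 - 191)^2 = 4·8778, i.e. γ^4 - 382γ^2 + 36481 - 35112 = 0, i.e. γ^4 - 382γ^2 + 1369 = 0. So γ is a root of x^4 - 382x^2 + 1369. This polynomial is irreducible over Q: it has no rational root (each ±√77 ± √114 is irrational), and any factorization into two quadratics over Q would force √(8778) ∈ Q (pairing opposite roots) or √77, √114 ∈ Q (other pairings), all impossible. Hence [Q(γ):Q] = 4 = [Q(√77, √114):Q], so Q(γ) = Q(√77, √114).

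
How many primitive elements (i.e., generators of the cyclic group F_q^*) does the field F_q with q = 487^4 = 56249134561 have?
There are φ(56249134560) = 14332723200 primitive elements

F_q^* is cyclic of order q - 1 = 56249134560. A cyclic group of order m has exactly φ(m) generators. Here m = 56249134560 = 2^5 · 3^5 · 5 · 37 · 61 · 641, so the number of primitive elements is φ(56249134560) = 14332723200.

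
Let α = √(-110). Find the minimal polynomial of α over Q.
m_α(x) = x^2 + 110

α satisfies α^2 + 110 = 0, so x^2 + 110 annihilates α. Since d = -110 is squarefree and ≠ 1, it is not a perfect square in Q, so x^2 + 110 has no rational root and is therefore irreducible over Q (a degree-2 polynomial over a field is irreducible iff it has no root). Hence m_α(x) = x^2 + 110.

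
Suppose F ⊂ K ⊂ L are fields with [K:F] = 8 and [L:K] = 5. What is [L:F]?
[L:F] = 40

The tower law says that for any tower of field extensions F ⊂ K ⊂ L with finite degrees, [L:F] = [L:K] · [K:F]. Here this gives [L:F] = 5 · 8 = 40.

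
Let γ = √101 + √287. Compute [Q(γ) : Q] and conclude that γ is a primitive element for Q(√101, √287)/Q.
[Q(γ) : Q] = 4 (equivalently, Q(γ) = Q(√101, √287))

Obviously Q(γ) ⊆ Q(√101, √287), and [Q(√101, √287):Q] = 4 (since 101, 287 are distinct squarefree integers > 1 with 28987 not a perfect square). To show equality we compute the minimal polynomial of γ. From γ = √101 + √287: γ^2 = 101 + 2√(28987) + 287 = 388 + 2√(28987), so γ^2 - 388 = 2√(28987); squaring, (γ^2 - 388)^2 = 4·28987, i.e. γ^4 - 776γ^2 + 150544 - 115948 = 0, i.e. γ^4 - 776γ^2 + 34596 = 0. So γ is a root of x^4 - 776x^2 + 34596. This polynomial is irreducible over Q: it has no rational root (each ±√101 ± √287 is irrational), and any factorization into two quadratics over Q would force √(28987) ∈ Q (pairing opposite roots) or √101, √287 ∈ Q (other pairings), all impossible. Hence [Q(γ):Q] = 4 = [Q(√101, √287):Q], so Q(γ) = Q(√101, √287).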